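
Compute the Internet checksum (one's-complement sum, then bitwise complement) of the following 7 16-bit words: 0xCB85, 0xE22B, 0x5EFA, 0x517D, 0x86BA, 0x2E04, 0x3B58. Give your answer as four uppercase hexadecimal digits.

B1BF

One's-complement addition (fold any carry out of bit 15 back into bit 0):
  0xCB85 + 0xE22B = 0x1ADB0 → wrap carry → 0xADB1
  0xADB1 + 0x5EFA = 0x10CAB → wrap carry → 0x0CAC
  0x0CAC + 0x517D = 0x05E29
  0x5E29 + 0x86BA = 0x0E4E3
  0xE4E3 + 0x2E04 = 0x112E7 → wrap carry → 0x12E8
  0x12E8 + 0x3B58 = 0x04E40
One's-complement sum = 0x4E40.
Checksum = ~0x4E40 & 0xFFFF = 0xB1BF.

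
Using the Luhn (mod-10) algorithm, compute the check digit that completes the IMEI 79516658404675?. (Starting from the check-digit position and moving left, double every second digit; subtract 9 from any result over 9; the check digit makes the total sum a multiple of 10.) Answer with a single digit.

7

Partial digits right→left: 5 7 6 4 0 4 8 5 6 6 1 5 9 7
Double every second digit counting from the check-digit position (so the 1st, 3rd, 5th, ... of the partial from the right).
  doubled (with −9 where >9): 1 3 0 7 3 2 9 → sum 25
  kept as-is: 7 4 4 5 6 5 7 → sum 38
Total = 25 + 38 = 63.
Check digit = (10 − (63 mod 10)) mod 10 = 7.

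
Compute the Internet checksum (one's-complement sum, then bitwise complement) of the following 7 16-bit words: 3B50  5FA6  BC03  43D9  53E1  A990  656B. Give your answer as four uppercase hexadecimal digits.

One's-complement addition (fold any carry out of bit 15 back into bit 0):
  0x3B50 + 0x5FA6 = 0x09AF6
  0x9AF6 + 0xBC03 = 0x156F9 → wrap carry → 0x56FA
  0x56FA + 0x43D9 = 0x09AD3
  0x9AD3 + 0x53E1 = 0x0EEB4
  0xEEB4 + 0xA990 = 0x19844 → wrap carry → 0x9845
  0x9845 + 0x656B = 0x0FDB0
One's-complement sum = 0xFDB0.
Checksum = ~0xFDB0 & 0xFFFF = 0x024F.

024F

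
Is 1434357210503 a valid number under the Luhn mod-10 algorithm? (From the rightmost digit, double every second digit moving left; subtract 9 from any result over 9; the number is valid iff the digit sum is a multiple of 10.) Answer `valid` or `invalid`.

From the right, keep odd positions and double even positions (subtract 9 from any doubled value over 9):
  doubled (positions 2,4,...): 0 0 4 1 8 8 → sum 21
  kept (positions 1,3,...): 3 5 1 7 3 3 1 → sum 23
Total = 44.
44 mod 10 = 4, so the number is invalid.

invalid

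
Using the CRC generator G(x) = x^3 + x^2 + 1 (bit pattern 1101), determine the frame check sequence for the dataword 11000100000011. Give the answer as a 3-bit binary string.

Append 3 zeros: 11000100000011000. Divide by 1101 (XOR where the leading bit is 1):
  pos 0: 1100 XOR 1101 = 0001
  pos 3: 1010 XOR 1101 = 0111
  pos 4: 1110 XOR 1101 = 0011
  pos 6: 1100 XOR 1101 = 0001
  pos 9: 1001 XOR 1101 = 0100
  pos 10: 1001 XOR 1101 = 0100
  pos 11: 1000 XOR 1101 = 0101
  pos 12: 1010 XOR 1101 = 0111
  pos 13: 1110 XOR 1101 = 0011
Remainder (last 3 bits) = 011. This is the CRC / FCS.

011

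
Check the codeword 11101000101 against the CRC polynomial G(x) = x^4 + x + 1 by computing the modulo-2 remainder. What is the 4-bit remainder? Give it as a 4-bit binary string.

Modulo-2 division of 11101000101 by 10011:
  pos 0: 11101 XOR 10011 = 01110
  pos 1: 11100 XOR 10011 = 01111
  pos 2: 11110 XOR 10011 = 01101
  pos 3: 11010 XOR 10011 = 01001
  pos 4: 10011 XOR 10011 = 00000
Remainder = 0001 (nonzero — an error is detected).

0001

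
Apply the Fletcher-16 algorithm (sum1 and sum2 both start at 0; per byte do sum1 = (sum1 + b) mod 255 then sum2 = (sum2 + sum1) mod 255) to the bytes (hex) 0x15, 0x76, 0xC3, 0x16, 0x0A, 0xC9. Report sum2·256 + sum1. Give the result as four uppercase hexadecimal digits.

FD39

Running sums (mod 255):
  after byte 0 (0x15): sum1=21, sum2=21
  after byte 1 (0x76): sum1=139, sum2=160
  after byte 2 (0xC3): sum1=79, sum2=239
  after byte 3 (0x16): sum1=101, sum2=85
  after byte 4 (0x0A): sum1=111, sum2=196
  after byte 5 (0xC9): sum1=57, sum2=253
Checksum = sum2·256 + sum1 = 253·256 + 57 = 64825 = 0xFD39.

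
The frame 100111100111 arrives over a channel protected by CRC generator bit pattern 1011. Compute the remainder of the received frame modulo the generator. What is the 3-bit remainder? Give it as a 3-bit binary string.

Modulo-2 division of 100111100111 by 1011:
  pos 0: 1001 XOR 1011 = 0010
  pos 2: 1011 XOR 1011 = 0000
  pos 6: 1001 XOR 1011 = 0010
  pos 8: 1011 XOR 1011 = 0000
Remainder = 000 (zero — the frame passes the CRC check).

000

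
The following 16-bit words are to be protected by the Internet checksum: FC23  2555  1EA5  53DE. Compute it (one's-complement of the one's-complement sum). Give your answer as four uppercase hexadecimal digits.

6C03

One's-complement addition (fold any carry out of bit 15 back into bit 0):
  0xFC23 + 0x2555 = 0x12178 → wrap carry → 0x2179
  0x2179 + 0x1EA5 = 0x0401E
  0x401E + 0x53DE = 0x093FC
One's-complement sum = 0x93FC.
Checksum = ~0x93FC & 0xFFFF = 0x6C03.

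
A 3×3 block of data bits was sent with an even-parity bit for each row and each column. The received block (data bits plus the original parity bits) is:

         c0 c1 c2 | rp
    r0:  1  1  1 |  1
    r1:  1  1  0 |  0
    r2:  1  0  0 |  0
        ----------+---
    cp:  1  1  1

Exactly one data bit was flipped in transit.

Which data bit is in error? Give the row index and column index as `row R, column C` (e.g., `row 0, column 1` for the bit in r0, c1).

Recompute each row's even parity and compare to rp:
  r0: data parity 1, sent rp 1 → ok
  r1: data parity 0, sent rp 0 → ok
  r2: data parity 1, sent rp 0 → mismatch
Recompute each column's even parity and compare to cp:
  c0: data parity 1, sent cp 1 → ok
  c1: data parity 0, sent cp 1 → mismatch
  c2: data parity 1, sent cp 1 → ok
Exactly one row (r2) and one column (c1) fail → the flipped bit is at their intersection.

row 2, column 1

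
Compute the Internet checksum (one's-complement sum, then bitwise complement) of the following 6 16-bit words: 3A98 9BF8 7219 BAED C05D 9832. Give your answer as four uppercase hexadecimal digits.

A3D7

One's-complement addition (fold any carry out of bit 15 back into bit 0):
  0x3A98 + 0x9BF8 = 0x0D690
  0xD690 + 0x7219 = 0x148A9 → wrap carry → 0x48AA
  0x48AA + 0xBAED = 0x10397 → wrap carry → 0x0398
  0x0398 + 0xC05D = 0x0C3F5
  0xC3F5 + 0x9832 = 0x15C27 → wrap carry → 0x5C28
One's-complement sum = 0x5C28.
Checksum = ~0x5C28 & 0xFFFF = 0xA3D7.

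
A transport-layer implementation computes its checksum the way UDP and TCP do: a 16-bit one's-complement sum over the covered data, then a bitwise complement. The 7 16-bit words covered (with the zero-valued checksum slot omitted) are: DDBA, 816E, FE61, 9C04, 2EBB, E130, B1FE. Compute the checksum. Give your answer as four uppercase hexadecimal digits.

4485

One's-complement addition (fold any carry out of bit 15 back into bit 0):
  0xDDBA + 0x816E = 0x15F28 → wrap carry → 0x5F29
  0x5F29 + 0xFE61 = 0x15D8A → wrap carry → 0x5D8B
  0x5D8B + 0x9C04 = 0x0F98F
  0xF98F + 0x2EBB = 0x1284A → wrap carry → 0x284B
  0x284B + 0xE130 = 0x1097B → wrap carry → 0x097C
  0x097C + 0xB1FE = 0x0BB7A
One's-complement sum = 0xBB7A.
Checksum = ~0xBB7A & 0xFFFF = 0x4485.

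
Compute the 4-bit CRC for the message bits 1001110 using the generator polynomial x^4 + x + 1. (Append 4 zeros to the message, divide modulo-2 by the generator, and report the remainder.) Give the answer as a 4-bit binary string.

0110

Append 4 zeros: 10011100000. Divide by 10011 (XOR where the leading bit is 1):
  pos 0: 10011 XOR 10011 = 00000
  pos 5: 10000 XOR 10011 = 00011
Remainder (last 4 bits) = 0110. This is the CRC / FCS.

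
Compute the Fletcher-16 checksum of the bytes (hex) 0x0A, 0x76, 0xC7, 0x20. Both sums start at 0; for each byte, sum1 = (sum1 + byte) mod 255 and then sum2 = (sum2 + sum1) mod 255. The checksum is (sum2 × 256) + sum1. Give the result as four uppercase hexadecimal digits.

Running sums (mod 255):
  after byte 0 (0x0A): sum1=10, sum2=10
  after byte 1 (0x76): sum1=128, sum2=138
  after byte 2 (0xC7): sum1=72, sum2=210
  after byte 3 (0x20): sum1=104, sum2=59
Checksum = sum2·256 + sum1 = 59·256 + 104 = 15208 = 0x3B68.

3B68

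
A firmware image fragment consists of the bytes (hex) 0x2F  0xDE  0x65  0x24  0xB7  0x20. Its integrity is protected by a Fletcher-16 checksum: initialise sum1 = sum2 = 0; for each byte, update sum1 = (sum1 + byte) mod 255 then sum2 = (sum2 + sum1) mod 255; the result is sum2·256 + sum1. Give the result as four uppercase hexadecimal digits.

Running sums (mod 255):
  after byte 0 (0x2F): sum1=47, sum2=47
  after byte 1 (0xDE): sum1=14, sum2=61
  after byte 2 (0x65): sum1=115, sum2=176
  after byte 3 (0x24): sum1=151, sum2=72
  after byte 4 (0xB7): sum1=79, sum2=151
  after byte 5 (0x20): sum1=111, sum2=7
Checksum = sum2·256 + sum1 = 7·256 + 111 = 1903 = 0x076F.

076F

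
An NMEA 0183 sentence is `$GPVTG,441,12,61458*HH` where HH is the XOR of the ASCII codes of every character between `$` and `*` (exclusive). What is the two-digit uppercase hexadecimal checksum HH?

XOR the ASCII codes of the payload characters:
  'G' = 0x47 → acc = 0x47
  'P' = 0x50 → acc = 0x17
  'V' = 0x56 → acc = 0x41
  'T' = 0x54 → acc = 0x15
  'G' = 0x47 → acc = 0x52
  ',' = 0x2C → acc = 0x7E
  '4' = 0x34 → acc = 0x4A
  '4' = 0x34 → acc = 0x7E
  '1' = 0x31 → acc = 0x4F
  ',' = 0x2C → acc = 0x63
  '1' = 0x31 → acc = 0x52
  '2' = 0x32 → acc = 0x60
  ',' = 0x2C → acc = 0x4C
  '6' = 0x36 → acc = 0x7A
  '1' = 0x31 → acc = 0x4B
  '4' = 0x34 → acc = 0x7F
  '5' = 0x35 → acc = 0x4A
  '8' = 0x38 → acc = 0x72
Checksum = 0x72.

72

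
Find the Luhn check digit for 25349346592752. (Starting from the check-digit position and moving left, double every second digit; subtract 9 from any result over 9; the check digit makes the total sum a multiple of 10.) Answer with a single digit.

Partial digits right→left: 2 5 7 2 9 5 6 4 3 9 4 3 5 2
Double every second digit counting from the check-digit position (so the 1st, 3rd, 5th, ... of the partial from the right).
  doubled (with −9 where >9): 4 5 9 3 6 8 1 → sum 36
  kept as-is: 5 2 5 4 9 3 2 → sum 30
Total = 36 + 30 = 66.
Check digit = (10 − (66 mod 10)) mod 10 = 4.

4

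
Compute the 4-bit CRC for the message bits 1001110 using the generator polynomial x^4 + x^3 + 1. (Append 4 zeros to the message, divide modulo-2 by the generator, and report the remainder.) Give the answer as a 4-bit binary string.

Append 4 zeros: 10011100000. Divide by 11001 (XOR where the leading bit is 1):
  pos 0: 10011 XOR 11001 = 01010
  pos 1: 10101 XOR 11001 = 01100
  pos 2: 11000 XOR 11001 = 00001
  pos 6: 10000 XOR 11001 = 01001
Remainder (last 4 bits) = 1001. This is the CRC / FCS.

1001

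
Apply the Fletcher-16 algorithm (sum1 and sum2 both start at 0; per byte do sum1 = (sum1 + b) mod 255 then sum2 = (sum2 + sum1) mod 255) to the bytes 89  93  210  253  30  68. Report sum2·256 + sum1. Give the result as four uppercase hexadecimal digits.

B0E9

Running sums (mod 255):
  after byte 0 (89): sum1=89, sum2=89
  after byte 1 (93): sum1=182, sum2=16
  after byte 2 (210): sum1=137, sum2=153
  after byte 3 (253): sum1=135, sum2=33
  after byte 4 (30): sum1=165, sum2=198
  after byte 5 (68): sum1=233, sum2=176
Checksum = sum2·256 + sum1 = 176·256 + 233 = 45289 = 0xB0E9.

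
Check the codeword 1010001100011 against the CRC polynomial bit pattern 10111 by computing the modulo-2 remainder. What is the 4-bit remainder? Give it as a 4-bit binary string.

Modulo-2 division of 1010001100011 by 10111:
  pos 0: 10100 XOR 10111 = 00011
  pos 3: 11011 XOR 10111 = 01100
  pos 4: 11000 XOR 10111 = 01111
  pos 5: 11110 XOR 10111 = 01001
  pos 6: 10010 XOR 10111 = 00101
  pos 8: 10111 XOR 10111 = 00000
Remainder = 0000 (zero — the frame passes the CRC check).

0000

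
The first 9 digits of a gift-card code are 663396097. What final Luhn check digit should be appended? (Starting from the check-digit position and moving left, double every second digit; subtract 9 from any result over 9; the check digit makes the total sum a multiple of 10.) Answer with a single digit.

Partial digits right→left: 7 9 0 6 9 3 3 6 6
Double every second digit counting from the check-digit position (so the 1st, 3rd, 5th, ... of the partial from the right).
  doubled (with −9 where >9): 5 0 9 6 3 → sum 23
  kept as-is: 9 6 3 6 → sum 24
Total = 23 + 24 = 47.
Check digit = (10 − (47 mod 10)) mod 10 = 3.

3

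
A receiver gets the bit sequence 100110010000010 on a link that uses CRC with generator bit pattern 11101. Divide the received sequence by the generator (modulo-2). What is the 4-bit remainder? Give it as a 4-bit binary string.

0111

Modulo-2 division of 100110010000010 by 11101:
  pos 0: 10011 XOR 11101 = 01110
  pos 1: 11100 XOR 11101 = 00001
  pos 5: 10100 XOR 11101 = 01001
  pos 6: 10010 XOR 11101 = 01111
  pos 7: 11110 XOR 11101 = 00011
  pos 10: 11010 XOR 11101 = 00111
Remainder = 0111 (nonzero — an error is detected).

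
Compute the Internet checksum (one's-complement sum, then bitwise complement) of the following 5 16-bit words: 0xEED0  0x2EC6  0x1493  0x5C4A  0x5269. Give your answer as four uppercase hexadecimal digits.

One's-complement addition (fold any carry out of bit 15 back into bit 0):
  0xEED0 + 0x2EC6 = 0x11D96 → wrap carry → 0x1D97
  0x1D97 + 0x1493 = 0x0322A
  0x322A + 0x5C4A = 0x08E74
  0x8E74 + 0x5269 = 0x0E0DD
One's-complement sum = 0xE0DD.
Checksum = ~0xE0DD & 0xFFFF = 0x1F22.

1F22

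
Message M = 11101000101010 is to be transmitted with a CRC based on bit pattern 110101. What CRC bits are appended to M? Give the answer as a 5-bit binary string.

Append 5 zeros: 1110100010101000000. Divide by 110101 (XOR where the leading bit is 1):
  pos 0: 111010 XOR 110101 = 001111
  pos 2: 111100 XOR 110101 = 001001
  pos 4: 100110 XOR 110101 = 010011
  pos 5: 100111 XOR 110101 = 010010
  pos 6: 100100 XOR 110101 = 010001
  pos 7: 100011 XOR 110101 = 010110
  pos 8: 101100 XOR 110101 = 011001
  pos 9: 110010 XOR 110101 = 000111
  pos 12: 111000 XOR 110101 = 001101
Remainder (last 5 bits) = 11010. This is the CRC / FCS.

11010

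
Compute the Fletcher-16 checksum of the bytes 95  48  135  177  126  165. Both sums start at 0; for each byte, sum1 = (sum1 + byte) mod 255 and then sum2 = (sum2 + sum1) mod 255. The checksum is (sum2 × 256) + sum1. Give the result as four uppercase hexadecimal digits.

Running sums (mod 255):
  after byte 0 (95): sum1=95, sum2=95
  after byte 1 (48): sum1=143, sum2=238
  after byte 2 (135): sum1=23, sum2=6
  after byte 3 (177): sum1=200, sum2=206
  after byte 4 (126): sum1=71, sum2=22
  after byte 5 (165): sum1=236, sum2=3
Checksum = sum2·256 + sum1 = 3·256 + 236 = 1004 = 0x03EC.

03EC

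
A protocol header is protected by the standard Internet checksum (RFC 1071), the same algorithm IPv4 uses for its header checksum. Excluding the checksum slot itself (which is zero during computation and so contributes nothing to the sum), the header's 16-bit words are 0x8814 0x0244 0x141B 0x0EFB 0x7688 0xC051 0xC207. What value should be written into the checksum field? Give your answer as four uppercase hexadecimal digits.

59AF

One's-complement addition (fold any carry out of bit 15 back into bit 0):
  0x8814 + 0x0244 = 0x08A58
  0x8A58 + 0x141B = 0x09E73
  0x9E73 + 0x0EFB = 0x0AD6E
  0xAD6E + 0x7688 = 0x123F6 → wrap carry → 0x23F7
  0x23F7 + 0xC051 = 0x0E448
  0xE448 + 0xC207 = 0x1A64F → wrap carry → 0xA650
One's-complement sum = 0xA650.
Checksum = ~0xA650 & 0xFFFF = 0x59AF.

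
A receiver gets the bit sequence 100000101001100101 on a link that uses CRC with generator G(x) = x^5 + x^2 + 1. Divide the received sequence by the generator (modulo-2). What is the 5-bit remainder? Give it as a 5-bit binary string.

00100

Modulo-2 division of 100000101001100101 by 100101:
  pos 0: 100000 XOR 100101 = 000101
  pos 3: 101101 XOR 100101 = 001000
  pos 5: 100000 XOR 100101 = 000101
  pos 8: 101110 XOR 100101 = 001011
  pos 10: 101101 XOR 100101 = 001000
  pos 12: 100001 XOR 100101 = 000100
Remainder = 00100 (nonzero — an error is detected).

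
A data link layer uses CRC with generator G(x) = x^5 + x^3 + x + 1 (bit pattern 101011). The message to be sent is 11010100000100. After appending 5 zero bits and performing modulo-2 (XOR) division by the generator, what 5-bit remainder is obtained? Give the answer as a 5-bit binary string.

10101

Append 5 zeros: 1101010000010000000. Divide by 101011 (XOR where the leading bit is 1):
  pos 0: 110101 XOR 101011 = 011110
  pos 1: 111100 XOR 101011 = 010111
  pos 2: 101110 XOR 101011 = 000101
  pos 5: 101000 XOR 101011 = 000011
  pos 9: 111000 XOR 101011 = 010011
  pos 10: 100110 XOR 101011 = 001101
  pos 12: 110100 XOR 101011 = 011111
  pos 13: 111110 XOR 101011 = 010101
Remainder (last 5 bits) = 10101. This is the CRC / FCS.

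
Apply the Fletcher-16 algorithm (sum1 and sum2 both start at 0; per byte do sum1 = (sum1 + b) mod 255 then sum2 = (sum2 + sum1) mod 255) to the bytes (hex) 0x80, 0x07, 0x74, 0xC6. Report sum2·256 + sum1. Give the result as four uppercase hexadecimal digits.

Running sums (mod 255):
  after byte 0 (0x80): sum1=128, sum2=128
  after byte 1 (0x07): sum1=135, sum2=8
  after byte 2 (0x74): sum1=251, sum2=4
  after byte 3 (0xC6): sum1=194, sum2=198
Checksum = sum2·256 + sum1 = 198·256 + 194 = 50882 = 0xC6C2.

C6C2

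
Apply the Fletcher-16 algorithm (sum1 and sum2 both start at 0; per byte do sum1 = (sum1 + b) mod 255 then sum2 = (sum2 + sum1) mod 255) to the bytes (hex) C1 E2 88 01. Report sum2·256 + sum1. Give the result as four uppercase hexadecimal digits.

C12E

Running sums (mod 255):
  after byte 0 (C1): sum1=193, sum2=193
  after byte 1 (E2): sum1=164, sum2=102
  after byte 2 (88): sum1=45, sum2=147
  after byte 3 (01): sum1=46, sum2=193
Checksum = sum2·256 + sum1 = 193·256 + 46 = 49454 = 0xC12E.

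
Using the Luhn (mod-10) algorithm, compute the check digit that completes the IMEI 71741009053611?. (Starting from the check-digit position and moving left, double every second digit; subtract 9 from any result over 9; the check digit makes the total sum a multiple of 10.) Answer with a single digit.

6

Partial digits right→left: 1 1 6 3 5 0 9 0 0 1 4 7 1 7
Double every second digit counting from the check-digit position (so the 1st, 3rd, 5th, ... of the partial from the right).
  doubled (with −9 where >9): 2 3 1 9 0 8 2 → sum 25
  kept as-is: 1 3 0 0 1 7 7 → sum 19
Total = 25 + 19 = 44.
Check digit = (10 − (44 mod 10)) mod 10 = 6.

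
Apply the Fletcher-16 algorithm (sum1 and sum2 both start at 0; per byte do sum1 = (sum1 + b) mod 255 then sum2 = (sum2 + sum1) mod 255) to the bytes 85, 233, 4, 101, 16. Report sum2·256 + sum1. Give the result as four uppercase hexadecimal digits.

Running sums (mod 255):
  after byte 0 (85): sum1=85, sum2=85
  after byte 1 (233): sum1=63, sum2=148
  after byte 2 (4): sum1=67, sum2=215
  after byte 3 (101): sum1=168, sum2=128
  after byte 4 (16): sum1=184, sum2=57
Checksum = sum2·256 + sum1 = 57·256 + 184 = 14776 = 0x39B8.

39B8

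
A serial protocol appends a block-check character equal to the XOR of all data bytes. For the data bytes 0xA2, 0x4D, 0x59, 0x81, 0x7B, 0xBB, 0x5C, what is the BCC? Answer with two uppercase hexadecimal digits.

XOR the bytes together:
  start with 0xA2
  0xA2 ⊕ 0x4D = 0xEF
  0xEF ⊕ 0x59 = 0xB6
  0xB6 ⊕ 0x81 = 0x37
  0x37 ⊕ 0x7B = 0x4C
  0x4C ⊕ 0xBB = 0xF7
  0xF7 ⊕ 0x5C = 0xAB

AB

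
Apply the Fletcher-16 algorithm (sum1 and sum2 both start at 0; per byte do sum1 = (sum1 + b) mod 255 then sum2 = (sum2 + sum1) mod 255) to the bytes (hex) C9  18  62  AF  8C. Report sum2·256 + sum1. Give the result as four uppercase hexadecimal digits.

Running sums (mod 255):
  after byte 0 (C9): sum1=201, sum2=201
  after byte 1 (18): sum1=225, sum2=171
  after byte 2 (62): sum1=68, sum2=239
  after byte 3 (AF): sum1=243, sum2=227
  after byte 4 (8C): sum1=128, sum2=100
Checksum = sum2·256 + sum1 = 100·256 + 128 = 25728 = 0x6480.

6480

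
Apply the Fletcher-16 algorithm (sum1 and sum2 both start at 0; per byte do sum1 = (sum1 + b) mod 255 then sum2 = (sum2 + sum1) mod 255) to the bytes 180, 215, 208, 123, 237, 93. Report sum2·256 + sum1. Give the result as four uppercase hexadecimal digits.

6224

Running sums (mod 255):
  after byte 0 (180): sum1=180, sum2=180
  after byte 1 (215): sum1=140, sum2=65
  after byte 2 (208): sum1=93, sum2=158
  after byte 3 (123): sum1=216, sum2=119
  after byte 4 (237): sum1=198, sum2=62
  after byte 5 (93): sum1=36, sum2=98
Checksum = sum2·256 + sum1 = 98·256 + 36 = 25124 = 0x6224.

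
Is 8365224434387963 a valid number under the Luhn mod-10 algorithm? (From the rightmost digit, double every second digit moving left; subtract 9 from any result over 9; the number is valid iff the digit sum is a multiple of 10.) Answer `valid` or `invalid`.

valid

From the right, keep odd positions and double even positions (subtract 9 from any doubled value over 9):
  doubled (positions 2,4,...): 3 5 6 6 8 4 3 7 → sum 42
  kept (positions 1,3,...): 3 9 8 4 4 2 5 3 → sum 38
Total = 80.
80 mod 10 = 0, so the number is valid.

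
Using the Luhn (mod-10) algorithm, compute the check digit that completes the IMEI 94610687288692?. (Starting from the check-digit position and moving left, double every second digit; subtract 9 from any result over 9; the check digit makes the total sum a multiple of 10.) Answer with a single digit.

Partial digits right→left: 2 9 6 8 8 2 7 8 6 0 1 6 4 9
Double every second digit counting from the check-digit position (so the 1st, 3rd, 5th, ... of the partial from the right).
  doubled (with −9 where >9): 4 3 7 5 3 2 8 → sum 32
  kept as-is: 9 8 2 8 0 6 9 → sum 42
Total = 32 + 42 = 74.
Check digit = (10 − (74 mod 10)) mod 10 = 6.

6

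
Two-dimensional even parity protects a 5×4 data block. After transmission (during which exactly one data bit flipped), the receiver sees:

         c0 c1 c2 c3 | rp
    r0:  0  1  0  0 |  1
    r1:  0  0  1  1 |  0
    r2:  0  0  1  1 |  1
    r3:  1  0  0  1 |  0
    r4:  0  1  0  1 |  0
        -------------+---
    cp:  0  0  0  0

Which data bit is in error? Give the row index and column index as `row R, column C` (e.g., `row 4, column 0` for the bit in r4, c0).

row 2, column 0

Recompute each row's even parity and compare to rp:
  r0: data parity 1, sent rp 1 → ok
  r1: data parity 0, sent rp 0 → ok
  r2: data parity 0, sent rp 1 → mismatch
  r3: data parity 0, sent rp 0 → ok
  r4: data parity 0, sent rp 0 → ok
Recompute each column's even parity and compare to cp:
  c0: data parity 1, sent cp 0 → mismatch
  c1: data parity 0, sent cp 0 → ok
  c2: data parity 0, sent cp 0 → ok
  c3: data parity 0, sent cp 0 → ok
Exactly one row (r2) and one column (c0) fail → the flipped bit is at their intersection.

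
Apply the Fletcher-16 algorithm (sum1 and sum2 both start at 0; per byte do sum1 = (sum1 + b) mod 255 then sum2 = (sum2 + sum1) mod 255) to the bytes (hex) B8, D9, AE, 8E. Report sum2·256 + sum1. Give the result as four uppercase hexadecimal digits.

5CCF

Running sums (mod 255):
  after byte 0 (B8): sum1=184, sum2=184
  after byte 1 (D9): sum1=146, sum2=75
  after byte 2 (AE): sum1=65, sum2=140
  after byte 3 (8E): sum1=207, sum2=92
Checksum = sum2·256 + sum1 = 92·256 + 207 = 23759 = 0x5CCF.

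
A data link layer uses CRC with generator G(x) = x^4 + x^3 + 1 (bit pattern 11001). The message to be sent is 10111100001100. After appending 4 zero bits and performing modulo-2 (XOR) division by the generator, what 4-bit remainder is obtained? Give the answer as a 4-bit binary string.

0100

Append 4 zeros: 101111000011000000. Divide by 11001 (XOR where the leading bit is 1):
  pos 0: 10111 XOR 11001 = 01110
  pos 1: 11101 XOR 11001 = 00100
  pos 3: 10000 XOR 11001 = 01001
  pos 4: 10010 XOR 11001 = 01011
  pos 5: 10110 XOR 11001 = 01111
  pos 6: 11111 XOR 11001 = 00110
  pos 8: 11010 XOR 11001 = 00011
  pos 11: 11000 XOR 11001 = 00001
Remainder (last 4 bits) = 0100. This is the CRC / FCS.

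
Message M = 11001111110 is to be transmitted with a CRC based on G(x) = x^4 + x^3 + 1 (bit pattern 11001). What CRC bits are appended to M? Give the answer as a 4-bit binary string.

1000

Append 4 zeros: 110011111100000. Divide by 11001 (XOR where the leading bit is 1):
  pos 0: 11001 XOR 11001 = 00000
  pos 5: 11111 XOR 11001 = 00110
  pos 7: 11000 XOR 11001 = 00001
Remainder (last 4 bits) = 1000. This is the CRC / FCS.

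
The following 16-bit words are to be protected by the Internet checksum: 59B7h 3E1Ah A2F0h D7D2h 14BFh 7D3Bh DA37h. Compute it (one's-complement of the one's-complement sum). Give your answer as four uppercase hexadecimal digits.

8138

One's-complement addition (fold any carry out of bit 15 back into bit 0):
  0x59B7 + 0x3E1A = 0x097D1
  0x97D1 + 0xA2F0 = 0x13AC1 → wrap carry → 0x3AC2
  0x3AC2 + 0xD7D2 = 0x11294 → wrap carry → 0x1295
  0x1295 + 0x14BF = 0x02754
  0x2754 + 0x7D3B = 0x0A48F
  0xA48F + 0xDA37 = 0x17EC6 → wrap carry → 0x7EC7
One's-complement sum = 0x7EC7.
Checksum = ~0x7EC7 & 0xFFFF = 0x8138.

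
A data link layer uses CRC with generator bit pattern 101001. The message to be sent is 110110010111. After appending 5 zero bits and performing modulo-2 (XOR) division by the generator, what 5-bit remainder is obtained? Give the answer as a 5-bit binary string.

01010

Append 5 zeros: 11011001011100000. Divide by 101001 (XOR where the leading bit is 1):
  pos 0: 110110 XOR 101001 = 011111
  pos 1: 111110 XOR 101001 = 010111
  pos 2: 101111 XOR 101001 = 000110
  pos 5: 110011 XOR 101001 = 011010
  pos 6: 110101 XOR 101001 = 011100
  pos 7: 111000 XOR 101001 = 010001
  pos 8: 100010 XOR 101001 = 001011
  pos 10: 101100 XOR 101001 = 000101
Remainder (last 5 bits) = 01010. This is the CRC / FCS.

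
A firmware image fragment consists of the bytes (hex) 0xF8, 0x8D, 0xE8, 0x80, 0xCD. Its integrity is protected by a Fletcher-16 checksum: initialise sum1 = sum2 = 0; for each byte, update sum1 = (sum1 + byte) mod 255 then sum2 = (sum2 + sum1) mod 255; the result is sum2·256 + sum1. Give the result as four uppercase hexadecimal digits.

Running sums (mod 255):
  after byte 0 (0xF8): sum1=248, sum2=248
  after byte 1 (0x8D): sum1=134, sum2=127
  after byte 2 (0xE8): sum1=111, sum2=238
  after byte 3 (0x80): sum1=239, sum2=222
  after byte 4 (0xCD): sum1=189, sum2=156
Checksum = sum2·256 + sum1 = 156·256 + 189 = 40125 = 0x9CBD.

9CBD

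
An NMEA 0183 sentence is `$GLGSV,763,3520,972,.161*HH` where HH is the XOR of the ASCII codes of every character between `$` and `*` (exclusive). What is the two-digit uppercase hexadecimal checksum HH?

XOR the ASCII codes of the payload characters:
  'G' = 0x47 → acc = 0x47
  'L' = 0x4C → acc = 0x0B
  'G' = 0x47 → acc = 0x4C
  'S' = 0x53 → acc = 0x1F
  'V' = 0x56 → acc = 0x49
  ',' = 0x2C → acc = 0x65
  '7' = 0x37 → acc = 0x52
  '6' = 0x36 → acc = 0x64
  '3' = 0x33 → acc = 0x57
  ',' = 0x2C → acc = 0x7B
  '3' = 0x33 → acc = 0x48
  '5' = 0x35 → acc = 0x7D
  '2' = 0x32 → acc = 0x4F
  '0' = 0x30 → acc = 0x7F
  ',' = 0x2C → acc = 0x53
  '9' = 0x39 → acc = 0x6A
  '7' = 0x37 → acc = 0x5D
  '2' = 0x32 → acc = 0x6F
  ',' = 0x2C → acc = 0x43
  '.' = 0x2E → acc = 0x6D
  '1' = 0x31 → acc = 0x5C
  '6' = 0x36 → acc = 0x6A
  '1' = 0x31 → acc = 0x5B
Checksum = 0x5B.

5B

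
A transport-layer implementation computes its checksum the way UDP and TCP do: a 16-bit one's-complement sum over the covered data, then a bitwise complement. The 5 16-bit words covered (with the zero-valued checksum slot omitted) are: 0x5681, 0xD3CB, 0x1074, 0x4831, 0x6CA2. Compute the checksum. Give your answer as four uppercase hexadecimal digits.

106B

One's-complement addition (fold any carry out of bit 15 back into bit 0):
  0x5681 + 0xD3CB = 0x12A4C → wrap carry → 0x2A4D
  0x2A4D + 0x1074 = 0x03AC1
  0x3AC1 + 0x4831 = 0x082F2
  0x82F2 + 0x6CA2 = 0x0EF94
One's-complement sum = 0xEF94.
Checksum = ~0xEF94 & 0xFFFF = 0x106B.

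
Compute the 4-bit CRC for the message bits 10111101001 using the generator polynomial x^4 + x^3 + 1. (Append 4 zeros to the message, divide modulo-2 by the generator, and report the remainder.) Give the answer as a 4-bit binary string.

Append 4 zeros: 101111010010000. Divide by 11001 (XOR where the leading bit is 1):
  pos 0: 10111 XOR 11001 = 01110
  pos 1: 11101 XOR 11001 = 00100
  pos 3: 10001 XOR 11001 = 01000
  pos 4: 10000 XOR 11001 = 01001
  pos 5: 10010 XOR 11001 = 01011
  pos 6: 10111 XOR 11001 = 01110
  pos 7: 11100 XOR 11001 = 00101
  pos 9: 10100 XOR 11001 = 01101
  pos 10: 11010 XOR 11001 = 00011
Remainder (last 4 bits) = 0011. This is the CRC / FCS.

0011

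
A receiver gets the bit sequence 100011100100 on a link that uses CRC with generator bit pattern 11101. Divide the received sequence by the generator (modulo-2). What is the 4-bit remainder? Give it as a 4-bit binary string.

Modulo-2 division of 100011100100 by 11101:
  pos 0: 10001 XOR 11101 = 01100
  pos 1: 11001 XOR 11101 = 00100
  pos 3: 10010 XOR 11101 = 01111
  pos 4: 11110 XOR 11101 = 00011
  pos 7: 11100 XOR 11101 = 00001
Remainder = 0001 (nonzero — an error is detected).

0001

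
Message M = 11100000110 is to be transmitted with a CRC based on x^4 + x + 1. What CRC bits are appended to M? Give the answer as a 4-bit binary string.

0001

Append 4 zeros: 111000001100000. Divide by 10011 (XOR where the leading bit is 1):
  pos 0: 11100 XOR 10011 = 01111
  pos 1: 11110 XOR 10011 = 01101
  pos 2: 11010 XOR 10011 = 01001
  pos 3: 10010 XOR 10011 = 00001
  pos 7: 11100 XOR 10011 = 01111
  pos 8: 11110 XOR 10011 = 01101
  pos 9: 11010 XOR 10011 = 01001
  pos 10: 10010 XOR 10011 = 00001
Remainder (last 4 bits) = 0001. This is the CRC / FCS.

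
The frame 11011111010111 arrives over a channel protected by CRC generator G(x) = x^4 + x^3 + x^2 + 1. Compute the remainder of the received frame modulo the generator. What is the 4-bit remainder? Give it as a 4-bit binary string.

Modulo-2 division of 11011111010111 by 11101:
  pos 0: 11011 XOR 11101 = 00110
  pos 2: 11011 XOR 11101 = 00110
  pos 4: 11010 XOR 11101 = 00111
  pos 6: 11110 XOR 11101 = 00011
  pos 9: 11111 XOR 11101 = 00010
Remainder = 0010 (nonzero — an error is detected).

0010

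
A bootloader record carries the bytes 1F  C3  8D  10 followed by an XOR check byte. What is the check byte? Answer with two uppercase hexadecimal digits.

XOR the bytes together:
  start with 0x1F
  0x1F ⊕ 0xC3 = 0xDC
  0xDC ⊕ 0x8D = 0x51
  0x51 ⊕ 0x10 = 0x41

41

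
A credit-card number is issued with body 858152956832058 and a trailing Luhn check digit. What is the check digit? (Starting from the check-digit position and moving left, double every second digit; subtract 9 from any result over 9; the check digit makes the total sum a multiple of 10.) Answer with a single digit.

2

Partial digits right→left: 8 5 0 2 3 8 6 5 9 2 5 1 8 5 8
Double every second digit counting from the check-digit position (so the 1st, 3rd, 5th, ... of the partial from the right).
  doubled (with −9 where >9): 7 0 6 3 9 1 7 7 → sum 40
  kept as-is: 5 2 8 5 2 1 5 → sum 28
Total = 40 + 28 = 68.
Check digit = (10 − (68 mod 10)) mod 10 = 2.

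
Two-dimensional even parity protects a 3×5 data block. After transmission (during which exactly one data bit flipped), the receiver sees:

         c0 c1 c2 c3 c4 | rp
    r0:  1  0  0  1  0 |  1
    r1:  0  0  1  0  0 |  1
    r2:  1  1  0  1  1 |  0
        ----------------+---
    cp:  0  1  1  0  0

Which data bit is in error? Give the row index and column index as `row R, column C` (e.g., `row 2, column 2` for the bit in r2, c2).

row 0, column 4

Recompute each row's even parity and compare to rp:
  r0: data parity 0, sent rp 1 → mismatch
  r1: data parity 1, sent rp 1 → ok
  r2: data parity 0, sent rp 0 → ok
Recompute each column's even parity and compare to cp:
  c0: data parity 0, sent cp 0 → ok
  c1: data parity 1, sent cp 1 → ok
  c2: data parity 1, sent cp 1 → ok
  c3: data parity 0, sent cp 0 → ok
  c4: data parity 1, sent cp 0 → mismatch
Exactly one row (r0) and one column (c4) fail → the flipped bit is at their intersection.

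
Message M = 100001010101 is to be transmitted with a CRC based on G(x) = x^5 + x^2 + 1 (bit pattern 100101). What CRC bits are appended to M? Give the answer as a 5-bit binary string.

Append 5 zeros: 10000101010100000. Divide by 100101 (XOR where the leading bit is 1):
  pos 0: 100001 XOR 100101 = 000100
  pos 3: 100010 XOR 100101 = 000111
  pos 6: 111101 XOR 100101 = 011000
  pos 7: 110000 XOR 100101 = 010101
  pos 8: 101010 XOR 100101 = 001111
  pos 10: 111100 XOR 100101 = 011001
  pos 11: 110010 XOR 100101 = 010111
Remainder (last 5 bits) = 10111. This is the CRC / FCS.

10111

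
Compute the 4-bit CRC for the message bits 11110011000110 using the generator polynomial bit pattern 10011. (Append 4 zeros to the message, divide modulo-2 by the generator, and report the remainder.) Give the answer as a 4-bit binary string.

Append 4 zeros: 111100110001100000. Divide by 10011 (XOR where the leading bit is 1):
  pos 0: 11110 XOR 10011 = 01101
  pos 1: 11010 XOR 10011 = 01001
  pos 2: 10011 XOR 10011 = 00000
  pos 7: 10001 XOR 10011 = 00010
  pos 10: 10100 XOR 10011 = 00111
  pos 12: 11100 XOR 10011 = 01111
  pos 13: 11110 XOR 10011 = 01101
Remainder (last 4 bits) = 1101. This is the CRC / FCS.

1101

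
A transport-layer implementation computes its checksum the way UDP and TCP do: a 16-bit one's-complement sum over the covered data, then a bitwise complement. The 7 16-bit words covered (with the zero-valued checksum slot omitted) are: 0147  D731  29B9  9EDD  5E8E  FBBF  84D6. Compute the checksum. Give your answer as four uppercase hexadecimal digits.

7FCB

One's-complement addition (fold any carry out of bit 15 back into bit 0):
  0x0147 + 0xD731 = 0x0D878
  0xD878 + 0x29B9 = 0x10231 → wrap carry → 0x0232
  0x0232 + 0x9EDD = 0x0A10F
  0xA10F + 0x5E8E = 0x0FF9D
  0xFF9D + 0xFBBF = 0x1FB5C → wrap carry → 0xFB5D
  0xFB5D + 0x84D6 = 0x18033 → wrap carry → 0x8034
One's-complement sum = 0x8034.
Checksum = ~0x8034 & 0xFFFF = 0x7FCB.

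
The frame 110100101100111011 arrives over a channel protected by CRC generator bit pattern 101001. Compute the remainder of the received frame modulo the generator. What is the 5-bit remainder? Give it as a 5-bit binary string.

01101

Modulo-2 division of 110100101100111011 by 101001:
  pos 0: 110100 XOR 101001 = 011101
  pos 1: 111011 XOR 101001 = 010010
  pos 2: 100100 XOR 101001 = 001101
  pos 4: 110111 XOR 101001 = 011110
  pos 5: 111100 XOR 101001 = 010101
  pos 6: 101010 XOR 101001 = 000011
  pos 10: 111110 XOR 101001 = 010111
  pos 11: 101111 XOR 101001 = 000110
Remainder = 01101 (nonzero — an error is detected).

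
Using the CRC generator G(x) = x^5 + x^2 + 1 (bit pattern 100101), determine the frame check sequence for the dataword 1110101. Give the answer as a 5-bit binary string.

11101

Append 5 zeros: 111010100000. Divide by 100101 (XOR where the leading bit is 1):
  pos 0: 111010 XOR 100101 = 011111
  pos 1: 111111 XOR 100101 = 011010
  pos 2: 110100 XOR 100101 = 010001
  pos 3: 100010 XOR 100101 = 000111
  pos 6: 111000 XOR 100101 = 011101
Remainder (last 5 bits) = 11101. This is the CRC / FCS.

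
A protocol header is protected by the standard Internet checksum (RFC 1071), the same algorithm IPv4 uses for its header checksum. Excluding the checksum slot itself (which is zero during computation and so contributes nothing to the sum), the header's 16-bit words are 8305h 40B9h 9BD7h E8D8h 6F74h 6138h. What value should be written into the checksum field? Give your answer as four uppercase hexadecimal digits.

E6E3

One's-complement addition (fold any carry out of bit 15 back into bit 0):
  0x8305 + 0x40B9 = 0x0C3BE
  0xC3BE + 0x9BD7 = 0x15F95 → wrap carry → 0x5F96
  0x5F96 + 0xE8D8 = 0x1486E → wrap carry → 0x486F
  0x486F + 0x6F74 = 0x0B7E3
  0xB7E3 + 0x6138 = 0x1191B → wrap carry → 0x191C
One's-complement sum = 0x191C.
Checksum = ~0x191C & 0xFFFF = 0xE6E3.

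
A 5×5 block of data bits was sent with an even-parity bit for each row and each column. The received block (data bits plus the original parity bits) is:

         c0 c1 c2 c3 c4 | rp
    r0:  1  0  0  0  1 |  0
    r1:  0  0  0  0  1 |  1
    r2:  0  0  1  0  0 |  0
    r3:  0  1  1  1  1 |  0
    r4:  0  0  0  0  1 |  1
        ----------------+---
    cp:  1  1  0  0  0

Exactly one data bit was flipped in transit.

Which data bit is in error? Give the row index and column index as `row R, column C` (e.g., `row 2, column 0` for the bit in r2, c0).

Recompute each row's even parity and compare to rp:
  r0: data parity 0, sent rp 0 → ok
  r1: data parity 1, sent rp 1 → ok
  r2: data parity 1, sent rp 0 → mismatch
  r3: data parity 0, sent rp 0 → ok
  r4: data parity 1, sent rp 1 → ok
Recompute each column's even parity and compare to cp:
  c0: data parity 1, sent cp 1 → ok
  c1: data parity 1, sent cp 1 → ok
  c2: data parity 0, sent cp 0 → ok
  c3: data parity 1, sent cp 0 → mismatch
  c4: data parity 0, sent cp 0 → ok
Exactly one row (r2) and one column (c3) fail → the flipped bit is at their intersection.

row 2, column 3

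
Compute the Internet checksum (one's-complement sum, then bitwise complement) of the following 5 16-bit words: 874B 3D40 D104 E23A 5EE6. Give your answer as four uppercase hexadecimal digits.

One's-complement addition (fold any carry out of bit 15 back into bit 0):
  0x874B + 0x3D40 = 0x0C48B
  0xC48B + 0xD104 = 0x1958F → wrap carry → 0x9590
  0x9590 + 0xE23A = 0x177CA → wrap carry → 0x77CB
  0x77CB + 0x5EE6 = 0x0D6B1
One's-complement sum = 0xD6B1.
Checksum = ~0xD6B1 & 0xFFFF = 0x294E.

294E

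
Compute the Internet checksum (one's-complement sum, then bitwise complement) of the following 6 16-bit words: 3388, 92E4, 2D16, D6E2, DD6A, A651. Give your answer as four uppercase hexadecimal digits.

B1DD

One's-complement addition (fold any carry out of bit 15 back into bit 0):
  0x3388 + 0x92E4 = 0x0C66C
  0xC66C + 0x2D16 = 0x0F382
  0xF382 + 0xD6E2 = 0x1CA64 → wrap carry → 0xCA65
  0xCA65 + 0xDD6A = 0x1A7CF → wrap carry → 0xA7D0
  0xA7D0 + 0xA651 = 0x14E21 → wrap carry → 0x4E22
One's-complement sum = 0x4E22.
Checksum = ~0x4E22 & 0xFFFF = 0xB1DD.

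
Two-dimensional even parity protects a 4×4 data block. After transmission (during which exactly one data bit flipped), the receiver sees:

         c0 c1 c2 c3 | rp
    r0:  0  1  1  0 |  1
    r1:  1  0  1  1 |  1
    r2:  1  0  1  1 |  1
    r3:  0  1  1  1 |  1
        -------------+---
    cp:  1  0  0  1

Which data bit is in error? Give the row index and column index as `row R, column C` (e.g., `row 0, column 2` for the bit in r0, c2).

row 0, column 0

Recompute each row's even parity and compare to rp:
  r0: data parity 0, sent rp 1 → mismatch
  r1: data parity 1, sent rp 1 → ok
  r2: data parity 1, sent rp 1 → ok
  r3: data parity 1, sent rp 1 → ok
Recompute each column's even parity and compare to cp:
  c0: data parity 0, sent cp 1 → mismatch
  c1: data parity 0, sent cp 0 → ok
  c2: data parity 0, sent cp 0 → ok
  c3: data parity 1, sent cp 1 → ok
Exactly one row (r0) and one column (c0) fail → the flipped bit is at their intersection.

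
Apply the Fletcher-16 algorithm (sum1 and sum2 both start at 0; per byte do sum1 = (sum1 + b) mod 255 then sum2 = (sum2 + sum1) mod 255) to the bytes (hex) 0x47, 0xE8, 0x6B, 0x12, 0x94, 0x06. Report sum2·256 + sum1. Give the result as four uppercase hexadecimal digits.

Running sums (mod 255):
  after byte 0 (0x47): sum1=71, sum2=71
  after byte 1 (0xE8): sum1=48, sum2=119
  after byte 2 (0x6B): sum1=155, sum2=19
  after byte 3 (0x12): sum1=173, sum2=192
  after byte 4 (0x94): sum1=66, sum2=3
  after byte 5 (0x06): sum1=72, sum2=75
Checksum = sum2·256 + sum1 = 75·256 + 72 = 19272 = 0x4B48.

4B48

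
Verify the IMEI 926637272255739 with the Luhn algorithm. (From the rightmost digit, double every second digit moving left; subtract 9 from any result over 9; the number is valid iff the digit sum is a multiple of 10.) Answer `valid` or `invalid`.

invalid

From the right, keep odd positions and double even positions (subtract 9 from any doubled value over 9):
  doubled (positions 2,4,...): 6 1 4 5 5 3 4 → sum 28
  kept (positions 1,3,...): 9 7 5 2 2 3 6 9 → sum 43
Total = 71.
71 mod 10 = 1, so the number is invalid.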